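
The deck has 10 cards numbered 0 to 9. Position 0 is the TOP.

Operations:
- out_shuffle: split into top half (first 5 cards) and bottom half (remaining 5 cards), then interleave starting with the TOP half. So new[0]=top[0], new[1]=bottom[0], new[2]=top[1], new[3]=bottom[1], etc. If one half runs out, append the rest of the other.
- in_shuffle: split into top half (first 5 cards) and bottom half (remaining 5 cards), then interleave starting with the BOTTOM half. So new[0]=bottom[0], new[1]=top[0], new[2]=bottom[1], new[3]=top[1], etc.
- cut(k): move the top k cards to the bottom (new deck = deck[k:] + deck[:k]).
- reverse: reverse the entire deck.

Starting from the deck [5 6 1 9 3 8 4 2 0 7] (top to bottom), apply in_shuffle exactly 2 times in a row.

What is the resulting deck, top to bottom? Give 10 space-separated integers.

Answer: 1 8 0 5 9 4 7 6 3 2

Derivation:
After op 1 (in_shuffle): [8 5 4 6 2 1 0 9 7 3]
After op 2 (in_shuffle): [1 8 0 5 9 4 7 6 3 2]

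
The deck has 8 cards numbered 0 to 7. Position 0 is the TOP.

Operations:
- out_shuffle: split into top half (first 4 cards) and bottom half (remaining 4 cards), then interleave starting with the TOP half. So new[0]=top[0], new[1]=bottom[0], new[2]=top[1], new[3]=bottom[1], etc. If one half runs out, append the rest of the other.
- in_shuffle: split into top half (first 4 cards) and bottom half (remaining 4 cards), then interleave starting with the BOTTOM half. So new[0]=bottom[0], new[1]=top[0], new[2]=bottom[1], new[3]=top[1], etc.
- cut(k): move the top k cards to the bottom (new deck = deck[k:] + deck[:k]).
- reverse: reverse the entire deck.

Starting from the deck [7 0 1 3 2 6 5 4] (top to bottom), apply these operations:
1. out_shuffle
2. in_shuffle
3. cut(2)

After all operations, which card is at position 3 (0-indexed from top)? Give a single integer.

After op 1 (out_shuffle): [7 2 0 6 1 5 3 4]
After op 2 (in_shuffle): [1 7 5 2 3 0 4 6]
After op 3 (cut(2)): [5 2 3 0 4 6 1 7]
Position 3: card 0.

Answer: 0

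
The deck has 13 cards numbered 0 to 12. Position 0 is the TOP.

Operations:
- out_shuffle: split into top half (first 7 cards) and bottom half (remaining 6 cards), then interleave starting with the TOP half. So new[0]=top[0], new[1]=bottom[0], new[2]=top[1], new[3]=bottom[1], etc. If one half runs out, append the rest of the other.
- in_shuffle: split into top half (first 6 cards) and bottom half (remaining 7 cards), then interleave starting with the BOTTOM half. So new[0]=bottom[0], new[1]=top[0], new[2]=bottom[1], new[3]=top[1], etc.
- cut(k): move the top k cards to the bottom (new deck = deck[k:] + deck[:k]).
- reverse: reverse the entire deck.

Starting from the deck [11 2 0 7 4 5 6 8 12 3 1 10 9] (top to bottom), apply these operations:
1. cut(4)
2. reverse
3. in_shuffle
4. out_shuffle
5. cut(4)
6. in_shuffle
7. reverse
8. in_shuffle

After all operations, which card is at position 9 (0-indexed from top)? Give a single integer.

Answer: 11

Derivation:
After op 1 (cut(4)): [4 5 6 8 12 3 1 10 9 11 2 0 7]
After op 2 (reverse): [7 0 2 11 9 10 1 3 12 8 6 5 4]
After op 3 (in_shuffle): [1 7 3 0 12 2 8 11 6 9 5 10 4]
After op 4 (out_shuffle): [1 11 7 6 3 9 0 5 12 10 2 4 8]
After op 5 (cut(4)): [3 9 0 5 12 10 2 4 8 1 11 7 6]
After op 6 (in_shuffle): [2 3 4 9 8 0 1 5 11 12 7 10 6]
After op 7 (reverse): [6 10 7 12 11 5 1 0 8 9 4 3 2]
After op 8 (in_shuffle): [1 6 0 10 8 7 9 12 4 11 3 5 2]
Position 9: card 11.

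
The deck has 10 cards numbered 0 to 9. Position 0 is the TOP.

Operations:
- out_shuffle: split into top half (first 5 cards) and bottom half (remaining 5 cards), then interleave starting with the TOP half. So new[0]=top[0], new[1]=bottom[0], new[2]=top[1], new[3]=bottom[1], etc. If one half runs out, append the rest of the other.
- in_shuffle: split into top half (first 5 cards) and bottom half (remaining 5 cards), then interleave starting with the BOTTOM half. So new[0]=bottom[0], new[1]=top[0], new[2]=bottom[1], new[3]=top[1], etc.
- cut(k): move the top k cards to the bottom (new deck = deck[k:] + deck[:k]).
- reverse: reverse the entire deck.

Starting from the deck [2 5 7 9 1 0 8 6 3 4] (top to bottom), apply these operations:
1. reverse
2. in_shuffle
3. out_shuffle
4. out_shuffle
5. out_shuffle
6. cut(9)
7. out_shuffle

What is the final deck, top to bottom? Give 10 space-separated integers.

Answer: 0 6 1 7 2 3 8 9 5 4

Derivation:
After op 1 (reverse): [4 3 6 8 0 1 9 7 5 2]
After op 2 (in_shuffle): [1 4 9 3 7 6 5 8 2 0]
After op 3 (out_shuffle): [1 6 4 5 9 8 3 2 7 0]
After op 4 (out_shuffle): [1 8 6 3 4 2 5 7 9 0]
After op 5 (out_shuffle): [1 2 8 5 6 7 3 9 4 0]
After op 6 (cut(9)): [0 1 2 8 5 6 7 3 9 4]
After op 7 (out_shuffle): [0 6 1 7 2 3 8 9 5 4]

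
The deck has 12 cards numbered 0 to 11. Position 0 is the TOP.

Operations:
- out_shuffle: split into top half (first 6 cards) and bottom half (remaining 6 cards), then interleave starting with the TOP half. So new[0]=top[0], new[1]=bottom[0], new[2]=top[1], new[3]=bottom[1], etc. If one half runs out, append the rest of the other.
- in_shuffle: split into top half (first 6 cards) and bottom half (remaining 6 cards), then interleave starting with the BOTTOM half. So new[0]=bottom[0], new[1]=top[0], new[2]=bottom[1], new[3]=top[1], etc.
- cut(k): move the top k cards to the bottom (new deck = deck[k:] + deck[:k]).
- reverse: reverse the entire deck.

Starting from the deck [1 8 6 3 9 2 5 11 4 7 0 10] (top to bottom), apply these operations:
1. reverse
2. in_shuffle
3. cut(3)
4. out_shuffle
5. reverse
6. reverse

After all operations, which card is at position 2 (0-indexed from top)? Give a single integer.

After op 1 (reverse): [10 0 7 4 11 5 2 9 3 6 8 1]
After op 2 (in_shuffle): [2 10 9 0 3 7 6 4 8 11 1 5]
After op 3 (cut(3)): [0 3 7 6 4 8 11 1 5 2 10 9]
After op 4 (out_shuffle): [0 11 3 1 7 5 6 2 4 10 8 9]
After op 5 (reverse): [9 8 10 4 2 6 5 7 1 3 11 0]
After op 6 (reverse): [0 11 3 1 7 5 6 2 4 10 8 9]
Position 2: card 3.

Answer: 3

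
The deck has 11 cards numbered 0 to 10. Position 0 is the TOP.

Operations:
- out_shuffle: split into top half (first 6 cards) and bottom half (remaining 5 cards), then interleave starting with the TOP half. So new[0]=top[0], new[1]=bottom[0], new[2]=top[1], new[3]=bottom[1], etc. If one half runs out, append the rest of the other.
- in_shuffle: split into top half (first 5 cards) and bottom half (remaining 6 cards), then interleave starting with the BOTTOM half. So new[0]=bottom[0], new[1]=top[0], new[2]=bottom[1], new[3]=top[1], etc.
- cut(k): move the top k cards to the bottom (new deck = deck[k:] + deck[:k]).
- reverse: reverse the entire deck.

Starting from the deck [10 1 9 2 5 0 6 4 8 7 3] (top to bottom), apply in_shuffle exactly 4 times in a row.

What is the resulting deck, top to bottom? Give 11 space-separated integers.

After op 1 (in_shuffle): [0 10 6 1 4 9 8 2 7 5 3]
After op 2 (in_shuffle): [9 0 8 10 2 6 7 1 5 4 3]
After op 3 (in_shuffle): [6 9 7 0 1 8 5 10 4 2 3]
After op 4 (in_shuffle): [8 6 5 9 10 7 4 0 2 1 3]

Answer: 8 6 5 9 10 7 4 0 2 1 3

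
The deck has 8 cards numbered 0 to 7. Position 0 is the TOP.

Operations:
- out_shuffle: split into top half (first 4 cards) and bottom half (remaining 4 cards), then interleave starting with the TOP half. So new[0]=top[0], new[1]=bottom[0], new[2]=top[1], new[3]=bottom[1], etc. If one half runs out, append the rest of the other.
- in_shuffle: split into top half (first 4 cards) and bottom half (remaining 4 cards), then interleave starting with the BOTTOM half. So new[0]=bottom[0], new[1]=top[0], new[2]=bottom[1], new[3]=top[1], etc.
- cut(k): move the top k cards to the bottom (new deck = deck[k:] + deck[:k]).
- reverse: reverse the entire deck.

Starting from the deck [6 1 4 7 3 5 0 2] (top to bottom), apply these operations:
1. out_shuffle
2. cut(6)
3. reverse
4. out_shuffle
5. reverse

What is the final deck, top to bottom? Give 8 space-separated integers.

Answer: 7 1 2 5 6 4 3 0

Derivation:
After op 1 (out_shuffle): [6 3 1 5 4 0 7 2]
After op 2 (cut(6)): [7 2 6 3 1 5 4 0]
After op 3 (reverse): [0 4 5 1 3 6 2 7]
After op 4 (out_shuffle): [0 3 4 6 5 2 1 7]
After op 5 (reverse): [7 1 2 5 6 4 3 0]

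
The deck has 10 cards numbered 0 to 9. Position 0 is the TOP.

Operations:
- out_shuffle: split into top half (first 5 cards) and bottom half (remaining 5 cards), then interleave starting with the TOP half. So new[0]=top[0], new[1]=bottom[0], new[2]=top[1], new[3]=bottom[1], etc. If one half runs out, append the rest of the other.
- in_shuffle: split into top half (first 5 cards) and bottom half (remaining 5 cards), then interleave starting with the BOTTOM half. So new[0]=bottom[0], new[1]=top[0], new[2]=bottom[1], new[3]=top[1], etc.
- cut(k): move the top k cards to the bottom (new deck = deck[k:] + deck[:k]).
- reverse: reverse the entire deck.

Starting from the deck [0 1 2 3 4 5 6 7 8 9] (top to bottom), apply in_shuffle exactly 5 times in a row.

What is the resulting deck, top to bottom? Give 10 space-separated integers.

Answer: 9 8 7 6 5 4 3 2 1 0

Derivation:
After op 1 (in_shuffle): [5 0 6 1 7 2 8 3 9 4]
After op 2 (in_shuffle): [2 5 8 0 3 6 9 1 4 7]
After op 3 (in_shuffle): [6 2 9 5 1 8 4 0 7 3]
After op 4 (in_shuffle): [8 6 4 2 0 9 7 5 3 1]
After op 5 (in_shuffle): [9 8 7 6 5 4 3 2 1 0]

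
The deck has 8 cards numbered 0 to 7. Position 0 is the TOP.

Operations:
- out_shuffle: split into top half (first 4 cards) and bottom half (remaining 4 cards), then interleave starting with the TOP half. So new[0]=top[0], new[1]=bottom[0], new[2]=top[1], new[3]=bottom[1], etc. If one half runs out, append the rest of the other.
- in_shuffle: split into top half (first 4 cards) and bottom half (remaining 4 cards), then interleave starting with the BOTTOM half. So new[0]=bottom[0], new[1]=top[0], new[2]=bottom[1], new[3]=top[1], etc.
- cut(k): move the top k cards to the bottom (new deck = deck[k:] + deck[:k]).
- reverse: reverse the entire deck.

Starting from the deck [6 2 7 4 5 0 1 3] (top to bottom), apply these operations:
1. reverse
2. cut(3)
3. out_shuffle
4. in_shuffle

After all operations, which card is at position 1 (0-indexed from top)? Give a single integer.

Answer: 5

Derivation:
After op 1 (reverse): [3 1 0 5 4 7 2 6]
After op 2 (cut(3)): [5 4 7 2 6 3 1 0]
After op 3 (out_shuffle): [5 6 4 3 7 1 2 0]
After op 4 (in_shuffle): [7 5 1 6 2 4 0 3]
Position 1: card 5.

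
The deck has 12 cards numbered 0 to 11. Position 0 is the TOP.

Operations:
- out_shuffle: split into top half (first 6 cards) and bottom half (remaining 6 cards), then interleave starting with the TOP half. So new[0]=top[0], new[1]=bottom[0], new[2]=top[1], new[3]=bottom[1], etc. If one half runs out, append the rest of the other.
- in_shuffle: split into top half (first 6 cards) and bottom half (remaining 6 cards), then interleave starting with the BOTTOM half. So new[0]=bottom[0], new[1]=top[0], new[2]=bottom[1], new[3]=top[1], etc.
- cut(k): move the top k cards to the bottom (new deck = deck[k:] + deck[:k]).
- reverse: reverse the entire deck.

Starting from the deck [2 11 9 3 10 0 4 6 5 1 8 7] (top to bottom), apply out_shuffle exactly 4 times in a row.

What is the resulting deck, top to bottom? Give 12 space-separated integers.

After op 1 (out_shuffle): [2 4 11 6 9 5 3 1 10 8 0 7]
After op 2 (out_shuffle): [2 3 4 1 11 10 6 8 9 0 5 7]
After op 3 (out_shuffle): [2 6 3 8 4 9 1 0 11 5 10 7]
After op 4 (out_shuffle): [2 1 6 0 3 11 8 5 4 10 9 7]

Answer: 2 1 6 0 3 11 8 5 4 10 9 7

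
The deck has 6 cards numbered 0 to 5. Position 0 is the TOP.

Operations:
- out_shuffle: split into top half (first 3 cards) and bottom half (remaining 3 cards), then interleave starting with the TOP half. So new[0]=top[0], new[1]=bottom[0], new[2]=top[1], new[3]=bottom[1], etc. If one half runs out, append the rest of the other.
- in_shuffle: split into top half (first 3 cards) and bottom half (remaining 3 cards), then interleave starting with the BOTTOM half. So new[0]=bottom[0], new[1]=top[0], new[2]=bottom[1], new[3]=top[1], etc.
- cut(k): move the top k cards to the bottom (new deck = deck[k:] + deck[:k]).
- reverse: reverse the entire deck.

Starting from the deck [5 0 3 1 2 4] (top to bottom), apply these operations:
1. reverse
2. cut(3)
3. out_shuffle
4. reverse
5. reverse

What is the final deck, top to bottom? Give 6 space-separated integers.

After op 1 (reverse): [4 2 1 3 0 5]
After op 2 (cut(3)): [3 0 5 4 2 1]
After op 3 (out_shuffle): [3 4 0 2 5 1]
After op 4 (reverse): [1 5 2 0 4 3]
After op 5 (reverse): [3 4 0 2 5 1]

Answer: 3 4 0 2 5 1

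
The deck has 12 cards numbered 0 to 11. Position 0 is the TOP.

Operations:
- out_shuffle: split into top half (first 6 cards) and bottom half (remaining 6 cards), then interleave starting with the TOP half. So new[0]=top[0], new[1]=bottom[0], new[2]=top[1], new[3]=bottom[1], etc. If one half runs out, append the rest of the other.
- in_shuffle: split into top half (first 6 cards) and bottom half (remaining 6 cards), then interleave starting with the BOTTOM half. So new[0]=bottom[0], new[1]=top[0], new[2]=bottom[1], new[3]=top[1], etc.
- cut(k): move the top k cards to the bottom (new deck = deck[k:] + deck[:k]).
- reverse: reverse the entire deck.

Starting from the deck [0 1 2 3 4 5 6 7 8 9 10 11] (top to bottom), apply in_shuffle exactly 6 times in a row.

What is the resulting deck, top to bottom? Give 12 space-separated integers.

After op 1 (in_shuffle): [6 0 7 1 8 2 9 3 10 4 11 5]
After op 2 (in_shuffle): [9 6 3 0 10 7 4 1 11 8 5 2]
After op 3 (in_shuffle): [4 9 1 6 11 3 8 0 5 10 2 7]
After op 4 (in_shuffle): [8 4 0 9 5 1 10 6 2 11 7 3]
After op 5 (in_shuffle): [10 8 6 4 2 0 11 9 7 5 3 1]
After op 6 (in_shuffle): [11 10 9 8 7 6 5 4 3 2 1 0]

Answer: 11 10 9 8 7 6 5 4 3 2 1 0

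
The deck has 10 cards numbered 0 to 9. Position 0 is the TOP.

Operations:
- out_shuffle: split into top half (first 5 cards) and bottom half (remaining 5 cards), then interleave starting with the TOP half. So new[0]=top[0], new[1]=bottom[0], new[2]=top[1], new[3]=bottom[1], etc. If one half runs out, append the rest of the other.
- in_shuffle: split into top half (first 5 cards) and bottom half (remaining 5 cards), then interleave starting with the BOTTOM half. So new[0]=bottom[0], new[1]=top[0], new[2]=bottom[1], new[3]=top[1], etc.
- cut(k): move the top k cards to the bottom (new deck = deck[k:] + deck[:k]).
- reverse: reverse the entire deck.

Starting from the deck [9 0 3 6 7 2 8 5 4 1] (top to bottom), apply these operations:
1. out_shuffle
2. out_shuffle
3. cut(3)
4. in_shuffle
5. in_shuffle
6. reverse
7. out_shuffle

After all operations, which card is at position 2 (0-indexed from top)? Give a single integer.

Answer: 7

Derivation:
After op 1 (out_shuffle): [9 2 0 8 3 5 6 4 7 1]
After op 2 (out_shuffle): [9 5 2 6 0 4 8 7 3 1]
After op 3 (cut(3)): [6 0 4 8 7 3 1 9 5 2]
After op 4 (in_shuffle): [3 6 1 0 9 4 5 8 2 7]
After op 5 (in_shuffle): [4 3 5 6 8 1 2 0 7 9]
After op 6 (reverse): [9 7 0 2 1 8 6 5 3 4]
After op 7 (out_shuffle): [9 8 7 6 0 5 2 3 1 4]
Position 2: card 7.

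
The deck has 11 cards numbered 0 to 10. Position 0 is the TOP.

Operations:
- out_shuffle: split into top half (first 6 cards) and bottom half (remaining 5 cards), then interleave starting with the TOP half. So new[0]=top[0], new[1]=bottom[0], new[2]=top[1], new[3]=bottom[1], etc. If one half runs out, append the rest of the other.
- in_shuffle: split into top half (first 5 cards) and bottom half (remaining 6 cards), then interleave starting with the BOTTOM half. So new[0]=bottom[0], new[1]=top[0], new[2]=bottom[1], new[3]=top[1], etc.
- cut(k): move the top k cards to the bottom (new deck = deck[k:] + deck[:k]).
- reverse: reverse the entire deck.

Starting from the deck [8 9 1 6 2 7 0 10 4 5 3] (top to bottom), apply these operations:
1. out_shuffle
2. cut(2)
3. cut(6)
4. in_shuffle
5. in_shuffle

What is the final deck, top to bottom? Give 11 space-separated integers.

After op 1 (out_shuffle): [8 0 9 10 1 4 6 5 2 3 7]
After op 2 (cut(2)): [9 10 1 4 6 5 2 3 7 8 0]
After op 3 (cut(6)): [2 3 7 8 0 9 10 1 4 6 5]
After op 4 (in_shuffle): [9 2 10 3 1 7 4 8 6 0 5]
After op 5 (in_shuffle): [7 9 4 2 8 10 6 3 0 1 5]

Answer: 7 9 4 2 8 10 6 3 0 1 5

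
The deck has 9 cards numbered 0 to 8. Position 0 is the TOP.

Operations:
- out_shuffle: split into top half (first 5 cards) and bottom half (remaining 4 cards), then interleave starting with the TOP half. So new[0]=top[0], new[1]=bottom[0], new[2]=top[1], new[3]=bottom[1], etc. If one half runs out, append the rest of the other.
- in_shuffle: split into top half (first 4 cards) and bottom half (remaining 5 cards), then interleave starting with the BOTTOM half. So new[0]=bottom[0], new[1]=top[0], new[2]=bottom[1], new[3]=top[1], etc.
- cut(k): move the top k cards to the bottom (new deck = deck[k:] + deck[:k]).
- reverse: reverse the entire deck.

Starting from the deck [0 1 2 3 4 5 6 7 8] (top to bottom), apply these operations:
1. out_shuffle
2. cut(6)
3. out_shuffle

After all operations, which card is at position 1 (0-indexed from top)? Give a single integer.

Answer: 1

Derivation:
After op 1 (out_shuffle): [0 5 1 6 2 7 3 8 4]
After op 2 (cut(6)): [3 8 4 0 5 1 6 2 7]
After op 3 (out_shuffle): [3 1 8 6 4 2 0 7 5]
Position 1: card 1.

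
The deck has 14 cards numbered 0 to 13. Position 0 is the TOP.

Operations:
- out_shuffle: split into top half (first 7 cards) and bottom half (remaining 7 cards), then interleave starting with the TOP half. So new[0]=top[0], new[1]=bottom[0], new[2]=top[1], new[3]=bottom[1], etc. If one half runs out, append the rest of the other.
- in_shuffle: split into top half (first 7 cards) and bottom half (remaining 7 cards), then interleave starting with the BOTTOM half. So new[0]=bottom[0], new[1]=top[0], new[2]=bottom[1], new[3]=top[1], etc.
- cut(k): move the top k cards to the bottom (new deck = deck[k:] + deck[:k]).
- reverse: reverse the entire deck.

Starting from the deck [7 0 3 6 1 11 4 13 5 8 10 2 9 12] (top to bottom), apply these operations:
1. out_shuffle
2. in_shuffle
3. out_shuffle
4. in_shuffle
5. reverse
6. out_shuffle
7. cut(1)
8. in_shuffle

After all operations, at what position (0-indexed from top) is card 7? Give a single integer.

Answer: 5

Derivation:
After op 1 (out_shuffle): [7 13 0 5 3 8 6 10 1 2 11 9 4 12]
After op 2 (in_shuffle): [10 7 1 13 2 0 11 5 9 3 4 8 12 6]
After op 3 (out_shuffle): [10 5 7 9 1 3 13 4 2 8 0 12 11 6]
After op 4 (in_shuffle): [4 10 2 5 8 7 0 9 12 1 11 3 6 13]
After op 5 (reverse): [13 6 3 11 1 12 9 0 7 8 5 2 10 4]
After op 6 (out_shuffle): [13 0 6 7 3 8 11 5 1 2 12 10 9 4]
After op 7 (cut(1)): [0 6 7 3 8 11 5 1 2 12 10 9 4 13]
After op 8 (in_shuffle): [1 0 2 6 12 7 10 3 9 8 4 11 13 5]
Card 7 is at position 5.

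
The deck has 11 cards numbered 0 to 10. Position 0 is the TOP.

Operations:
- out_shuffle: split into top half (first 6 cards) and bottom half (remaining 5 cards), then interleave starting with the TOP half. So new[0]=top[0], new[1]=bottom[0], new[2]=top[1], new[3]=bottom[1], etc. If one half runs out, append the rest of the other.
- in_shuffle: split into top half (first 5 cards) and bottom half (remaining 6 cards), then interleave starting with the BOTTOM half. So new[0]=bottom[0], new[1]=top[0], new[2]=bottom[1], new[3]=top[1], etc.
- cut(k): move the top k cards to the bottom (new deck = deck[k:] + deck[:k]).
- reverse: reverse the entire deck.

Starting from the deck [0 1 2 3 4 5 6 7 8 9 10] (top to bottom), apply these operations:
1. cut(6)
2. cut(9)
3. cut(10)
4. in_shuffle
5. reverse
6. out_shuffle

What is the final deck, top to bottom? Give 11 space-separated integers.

Answer: 2 10 7 4 1 9 6 3 0 8 5

Derivation:
After op 1 (cut(6)): [6 7 8 9 10 0 1 2 3 4 5]
After op 2 (cut(9)): [4 5 6 7 8 9 10 0 1 2 3]
After op 3 (cut(10)): [3 4 5 6 7 8 9 10 0 1 2]
After op 4 (in_shuffle): [8 3 9 4 10 5 0 6 1 7 2]
After op 5 (reverse): [2 7 1 6 0 5 10 4 9 3 8]
After op 6 (out_shuffle): [2 10 7 4 1 9 6 3 0 8 5]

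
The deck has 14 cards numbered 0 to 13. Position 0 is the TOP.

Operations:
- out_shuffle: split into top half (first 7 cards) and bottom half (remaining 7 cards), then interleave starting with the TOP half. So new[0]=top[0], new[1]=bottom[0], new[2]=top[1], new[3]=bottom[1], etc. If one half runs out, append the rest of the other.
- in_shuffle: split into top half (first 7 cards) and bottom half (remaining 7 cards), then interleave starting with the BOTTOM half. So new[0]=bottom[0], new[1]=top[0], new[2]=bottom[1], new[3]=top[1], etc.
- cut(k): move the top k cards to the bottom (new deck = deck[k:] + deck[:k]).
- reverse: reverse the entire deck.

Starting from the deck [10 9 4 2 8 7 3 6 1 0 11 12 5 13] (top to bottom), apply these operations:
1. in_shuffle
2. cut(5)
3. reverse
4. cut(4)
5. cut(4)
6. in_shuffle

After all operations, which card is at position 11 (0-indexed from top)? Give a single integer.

After op 1 (in_shuffle): [6 10 1 9 0 4 11 2 12 8 5 7 13 3]
After op 2 (cut(5)): [4 11 2 12 8 5 7 13 3 6 10 1 9 0]
After op 3 (reverse): [0 9 1 10 6 3 13 7 5 8 12 2 11 4]
After op 4 (cut(4)): [6 3 13 7 5 8 12 2 11 4 0 9 1 10]
After op 5 (cut(4)): [5 8 12 2 11 4 0 9 1 10 6 3 13 7]
After op 6 (in_shuffle): [9 5 1 8 10 12 6 2 3 11 13 4 7 0]
Position 11: card 4.

Answer: 4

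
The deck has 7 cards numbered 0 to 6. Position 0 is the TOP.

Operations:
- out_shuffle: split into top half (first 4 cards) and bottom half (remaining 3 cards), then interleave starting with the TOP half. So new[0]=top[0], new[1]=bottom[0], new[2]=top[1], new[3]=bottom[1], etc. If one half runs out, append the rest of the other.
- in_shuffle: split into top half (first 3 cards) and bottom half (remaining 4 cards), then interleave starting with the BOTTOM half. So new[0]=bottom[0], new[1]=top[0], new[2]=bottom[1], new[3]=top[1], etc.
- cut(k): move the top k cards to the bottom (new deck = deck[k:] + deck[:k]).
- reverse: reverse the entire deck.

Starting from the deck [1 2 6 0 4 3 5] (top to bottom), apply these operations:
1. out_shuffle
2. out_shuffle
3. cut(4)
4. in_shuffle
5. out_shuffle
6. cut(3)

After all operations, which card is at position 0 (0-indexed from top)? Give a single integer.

Answer: 3

Derivation:
After op 1 (out_shuffle): [1 4 2 3 6 5 0]
After op 2 (out_shuffle): [1 6 4 5 2 0 3]
After op 3 (cut(4)): [2 0 3 1 6 4 5]
After op 4 (in_shuffle): [1 2 6 0 4 3 5]
After op 5 (out_shuffle): [1 4 2 3 6 5 0]
After op 6 (cut(3)): [3 6 5 0 1 4 2]
Position 0: card 3.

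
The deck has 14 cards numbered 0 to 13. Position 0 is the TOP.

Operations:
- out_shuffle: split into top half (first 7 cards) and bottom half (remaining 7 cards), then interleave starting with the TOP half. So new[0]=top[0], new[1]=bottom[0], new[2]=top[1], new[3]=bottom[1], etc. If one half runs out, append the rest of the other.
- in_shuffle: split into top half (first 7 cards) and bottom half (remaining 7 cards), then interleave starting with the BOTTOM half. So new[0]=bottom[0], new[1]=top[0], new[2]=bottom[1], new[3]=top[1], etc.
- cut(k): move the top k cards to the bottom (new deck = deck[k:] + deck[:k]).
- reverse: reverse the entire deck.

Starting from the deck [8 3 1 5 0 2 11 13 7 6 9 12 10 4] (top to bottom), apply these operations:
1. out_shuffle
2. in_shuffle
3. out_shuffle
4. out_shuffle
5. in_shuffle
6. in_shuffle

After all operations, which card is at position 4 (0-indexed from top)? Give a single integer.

After op 1 (out_shuffle): [8 13 3 7 1 6 5 9 0 12 2 10 11 4]
After op 2 (in_shuffle): [9 8 0 13 12 3 2 7 10 1 11 6 4 5]
After op 3 (out_shuffle): [9 7 8 10 0 1 13 11 12 6 3 4 2 5]
After op 4 (out_shuffle): [9 11 7 12 8 6 10 3 0 4 1 2 13 5]
After op 5 (in_shuffle): [3 9 0 11 4 7 1 12 2 8 13 6 5 10]
After op 6 (in_shuffle): [12 3 2 9 8 0 13 11 6 4 5 7 10 1]
Position 4: card 8.

Answer: 8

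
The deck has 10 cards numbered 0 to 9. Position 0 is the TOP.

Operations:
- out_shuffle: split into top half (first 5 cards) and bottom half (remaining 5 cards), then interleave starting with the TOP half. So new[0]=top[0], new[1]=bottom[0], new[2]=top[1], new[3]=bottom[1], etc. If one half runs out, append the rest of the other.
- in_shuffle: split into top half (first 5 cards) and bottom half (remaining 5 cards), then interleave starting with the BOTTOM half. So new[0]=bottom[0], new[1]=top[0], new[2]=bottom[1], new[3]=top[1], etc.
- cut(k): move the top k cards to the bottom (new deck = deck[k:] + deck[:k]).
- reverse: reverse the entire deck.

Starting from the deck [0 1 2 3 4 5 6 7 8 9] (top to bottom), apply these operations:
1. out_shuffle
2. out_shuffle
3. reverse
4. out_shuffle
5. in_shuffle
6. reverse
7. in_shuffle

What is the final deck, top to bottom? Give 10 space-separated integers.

After op 1 (out_shuffle): [0 5 1 6 2 7 3 8 4 9]
After op 2 (out_shuffle): [0 7 5 3 1 8 6 4 2 9]
After op 3 (reverse): [9 2 4 6 8 1 3 5 7 0]
After op 4 (out_shuffle): [9 1 2 3 4 5 6 7 8 0]
After op 5 (in_shuffle): [5 9 6 1 7 2 8 3 0 4]
After op 6 (reverse): [4 0 3 8 2 7 1 6 9 5]
After op 7 (in_shuffle): [7 4 1 0 6 3 9 8 5 2]

Answer: 7 4 1 0 6 3 9 8 5 2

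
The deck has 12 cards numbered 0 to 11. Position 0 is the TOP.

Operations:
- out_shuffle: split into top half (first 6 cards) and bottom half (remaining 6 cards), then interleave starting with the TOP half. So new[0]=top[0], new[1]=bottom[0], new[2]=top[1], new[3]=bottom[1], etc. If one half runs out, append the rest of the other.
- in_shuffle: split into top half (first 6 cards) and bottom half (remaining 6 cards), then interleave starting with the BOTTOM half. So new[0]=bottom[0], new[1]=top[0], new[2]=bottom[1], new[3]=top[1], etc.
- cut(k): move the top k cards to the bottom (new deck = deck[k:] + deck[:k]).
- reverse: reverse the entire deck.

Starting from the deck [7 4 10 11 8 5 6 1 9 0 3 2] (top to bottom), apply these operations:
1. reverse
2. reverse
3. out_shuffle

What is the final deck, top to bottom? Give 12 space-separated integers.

Answer: 7 6 4 1 10 9 11 0 8 3 5 2

Derivation:
After op 1 (reverse): [2 3 0 9 1 6 5 8 11 10 4 7]
After op 2 (reverse): [7 4 10 11 8 5 6 1 9 0 3 2]
After op 3 (out_shuffle): [7 6 4 1 10 9 11 0 8 3 5 2]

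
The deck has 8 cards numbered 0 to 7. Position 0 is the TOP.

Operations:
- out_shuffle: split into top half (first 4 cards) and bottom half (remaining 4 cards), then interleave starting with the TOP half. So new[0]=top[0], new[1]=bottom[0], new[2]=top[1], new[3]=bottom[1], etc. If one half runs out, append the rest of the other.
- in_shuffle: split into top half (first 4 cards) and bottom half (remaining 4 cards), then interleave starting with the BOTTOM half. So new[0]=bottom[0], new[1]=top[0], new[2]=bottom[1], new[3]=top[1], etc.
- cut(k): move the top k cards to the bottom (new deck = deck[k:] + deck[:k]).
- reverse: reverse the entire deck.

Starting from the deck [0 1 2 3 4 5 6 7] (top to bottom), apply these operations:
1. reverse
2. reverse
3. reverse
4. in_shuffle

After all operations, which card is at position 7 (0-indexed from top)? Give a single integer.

After op 1 (reverse): [7 6 5 4 3 2 1 0]
After op 2 (reverse): [0 1 2 3 4 5 6 7]
After op 3 (reverse): [7 6 5 4 3 2 1 0]
After op 4 (in_shuffle): [3 7 2 6 1 5 0 4]
Position 7: card 4.

Answer: 4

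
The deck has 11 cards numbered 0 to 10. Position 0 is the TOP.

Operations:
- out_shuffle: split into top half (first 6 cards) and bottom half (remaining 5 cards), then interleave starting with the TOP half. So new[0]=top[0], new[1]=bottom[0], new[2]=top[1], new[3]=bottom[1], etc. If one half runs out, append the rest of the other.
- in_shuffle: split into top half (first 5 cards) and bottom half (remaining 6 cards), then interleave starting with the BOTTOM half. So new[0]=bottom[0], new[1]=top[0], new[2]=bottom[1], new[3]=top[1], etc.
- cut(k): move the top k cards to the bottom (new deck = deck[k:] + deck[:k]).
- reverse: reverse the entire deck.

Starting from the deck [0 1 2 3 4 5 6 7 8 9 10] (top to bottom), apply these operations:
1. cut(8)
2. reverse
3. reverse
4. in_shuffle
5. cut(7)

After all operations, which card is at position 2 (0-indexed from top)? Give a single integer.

After op 1 (cut(8)): [8 9 10 0 1 2 3 4 5 6 7]
After op 2 (reverse): [7 6 5 4 3 2 1 0 10 9 8]
After op 3 (reverse): [8 9 10 0 1 2 3 4 5 6 7]
After op 4 (in_shuffle): [2 8 3 9 4 10 5 0 6 1 7]
After op 5 (cut(7)): [0 6 1 7 2 8 3 9 4 10 5]
Position 2: card 1.

Answer: 1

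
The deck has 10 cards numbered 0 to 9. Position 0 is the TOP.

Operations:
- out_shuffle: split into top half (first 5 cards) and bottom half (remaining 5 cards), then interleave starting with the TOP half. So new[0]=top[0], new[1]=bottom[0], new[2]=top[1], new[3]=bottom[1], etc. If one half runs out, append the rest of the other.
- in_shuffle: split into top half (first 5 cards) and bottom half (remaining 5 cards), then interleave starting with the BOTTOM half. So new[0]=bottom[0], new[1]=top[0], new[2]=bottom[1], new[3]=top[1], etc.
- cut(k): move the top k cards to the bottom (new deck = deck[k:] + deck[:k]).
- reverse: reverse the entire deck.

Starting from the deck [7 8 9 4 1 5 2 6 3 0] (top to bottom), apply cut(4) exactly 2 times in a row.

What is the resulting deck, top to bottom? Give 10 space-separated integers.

Answer: 3 0 7 8 9 4 1 5 2 6

Derivation:
After op 1 (cut(4)): [1 5 2 6 3 0 7 8 9 4]
After op 2 (cut(4)): [3 0 7 8 9 4 1 5 2 6]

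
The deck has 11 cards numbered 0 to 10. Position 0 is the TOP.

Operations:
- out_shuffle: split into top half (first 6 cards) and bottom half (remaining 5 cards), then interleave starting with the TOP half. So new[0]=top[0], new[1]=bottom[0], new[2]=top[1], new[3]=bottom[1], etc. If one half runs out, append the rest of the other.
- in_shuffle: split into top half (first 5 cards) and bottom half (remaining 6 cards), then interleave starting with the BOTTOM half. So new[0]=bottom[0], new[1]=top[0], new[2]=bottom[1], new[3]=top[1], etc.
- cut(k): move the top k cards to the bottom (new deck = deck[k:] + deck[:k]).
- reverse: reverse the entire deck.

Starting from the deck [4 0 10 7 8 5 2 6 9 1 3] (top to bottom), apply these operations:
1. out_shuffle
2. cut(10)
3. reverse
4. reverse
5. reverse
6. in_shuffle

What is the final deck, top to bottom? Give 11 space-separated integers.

After op 1 (out_shuffle): [4 2 0 6 10 9 7 1 8 3 5]
After op 2 (cut(10)): [5 4 2 0 6 10 9 7 1 8 3]
After op 3 (reverse): [3 8 1 7 9 10 6 0 2 4 5]
After op 4 (reverse): [5 4 2 0 6 10 9 7 1 8 3]
After op 5 (reverse): [3 8 1 7 9 10 6 0 2 4 5]
After op 6 (in_shuffle): [10 3 6 8 0 1 2 7 4 9 5]

Answer: 10 3 6 8 0 1 2 7 4 9 5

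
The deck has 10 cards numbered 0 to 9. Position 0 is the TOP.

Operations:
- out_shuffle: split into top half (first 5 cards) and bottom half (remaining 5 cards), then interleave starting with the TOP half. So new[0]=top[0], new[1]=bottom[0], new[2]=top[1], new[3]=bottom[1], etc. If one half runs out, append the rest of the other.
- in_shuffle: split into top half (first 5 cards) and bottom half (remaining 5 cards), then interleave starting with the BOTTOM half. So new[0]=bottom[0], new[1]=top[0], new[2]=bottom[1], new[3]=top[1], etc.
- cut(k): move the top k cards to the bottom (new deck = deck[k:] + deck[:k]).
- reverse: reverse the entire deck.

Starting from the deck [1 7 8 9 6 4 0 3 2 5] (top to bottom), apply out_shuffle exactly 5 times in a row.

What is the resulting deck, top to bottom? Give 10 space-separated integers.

After op 1 (out_shuffle): [1 4 7 0 8 3 9 2 6 5]
After op 2 (out_shuffle): [1 3 4 9 7 2 0 6 8 5]
After op 3 (out_shuffle): [1 2 3 0 4 6 9 8 7 5]
After op 4 (out_shuffle): [1 6 2 9 3 8 0 7 4 5]
After op 5 (out_shuffle): [1 8 6 0 2 7 9 4 3 5]

Answer: 1 8 6 0 2 7 9 4 3 5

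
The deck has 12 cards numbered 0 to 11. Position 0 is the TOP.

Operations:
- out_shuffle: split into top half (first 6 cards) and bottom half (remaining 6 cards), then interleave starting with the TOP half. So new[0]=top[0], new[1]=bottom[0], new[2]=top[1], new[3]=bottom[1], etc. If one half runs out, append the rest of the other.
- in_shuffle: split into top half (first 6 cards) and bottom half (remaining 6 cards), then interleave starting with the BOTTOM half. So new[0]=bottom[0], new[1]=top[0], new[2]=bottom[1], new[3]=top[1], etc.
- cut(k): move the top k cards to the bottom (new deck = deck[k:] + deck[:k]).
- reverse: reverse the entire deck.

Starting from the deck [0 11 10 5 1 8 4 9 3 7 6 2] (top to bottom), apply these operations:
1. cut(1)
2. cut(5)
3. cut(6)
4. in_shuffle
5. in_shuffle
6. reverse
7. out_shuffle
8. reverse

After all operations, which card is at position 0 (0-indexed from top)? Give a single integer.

Answer: 7

Derivation:
After op 1 (cut(1)): [11 10 5 1 8 4 9 3 7 6 2 0]
After op 2 (cut(5)): [4 9 3 7 6 2 0 11 10 5 1 8]
After op 3 (cut(6)): [0 11 10 5 1 8 4 9 3 7 6 2]
After op 4 (in_shuffle): [4 0 9 11 3 10 7 5 6 1 2 8]
After op 5 (in_shuffle): [7 4 5 0 6 9 1 11 2 3 8 10]
After op 6 (reverse): [10 8 3 2 11 1 9 6 0 5 4 7]
After op 7 (out_shuffle): [10 9 8 6 3 0 2 5 11 4 1 7]
After op 8 (reverse): [7 1 4 11 5 2 0 3 6 8 9 10]
Position 0: card 7.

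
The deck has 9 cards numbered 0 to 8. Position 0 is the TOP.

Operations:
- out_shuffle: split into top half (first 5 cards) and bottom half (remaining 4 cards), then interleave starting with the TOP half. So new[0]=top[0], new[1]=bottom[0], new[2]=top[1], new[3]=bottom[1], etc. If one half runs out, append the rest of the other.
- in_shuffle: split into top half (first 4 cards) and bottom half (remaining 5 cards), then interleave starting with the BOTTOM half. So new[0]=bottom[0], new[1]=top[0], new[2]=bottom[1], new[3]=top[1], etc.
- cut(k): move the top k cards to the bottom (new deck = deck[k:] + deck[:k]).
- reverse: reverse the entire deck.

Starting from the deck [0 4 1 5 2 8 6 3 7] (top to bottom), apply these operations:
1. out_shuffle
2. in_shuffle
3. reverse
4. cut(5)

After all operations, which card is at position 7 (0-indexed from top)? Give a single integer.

Answer: 4

Derivation:
After op 1 (out_shuffle): [0 8 4 6 1 3 5 7 2]
After op 2 (in_shuffle): [1 0 3 8 5 4 7 6 2]
After op 3 (reverse): [2 6 7 4 5 8 3 0 1]
After op 4 (cut(5)): [8 3 0 1 2 6 7 4 5]
Position 7: card 4.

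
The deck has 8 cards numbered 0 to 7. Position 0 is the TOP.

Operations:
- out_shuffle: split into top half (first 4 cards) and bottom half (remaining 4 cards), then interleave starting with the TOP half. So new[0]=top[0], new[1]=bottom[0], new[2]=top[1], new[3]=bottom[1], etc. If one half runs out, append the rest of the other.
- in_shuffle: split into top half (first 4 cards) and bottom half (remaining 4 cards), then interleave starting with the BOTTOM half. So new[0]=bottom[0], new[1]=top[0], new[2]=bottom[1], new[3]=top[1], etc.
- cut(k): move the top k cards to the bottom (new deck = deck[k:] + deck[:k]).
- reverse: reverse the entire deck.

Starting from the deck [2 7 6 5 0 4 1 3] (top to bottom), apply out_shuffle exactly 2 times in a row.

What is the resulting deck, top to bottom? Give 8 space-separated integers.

Answer: 2 6 0 1 7 5 4 3

Derivation:
After op 1 (out_shuffle): [2 0 7 4 6 1 5 3]
After op 2 (out_shuffle): [2 6 0 1 7 5 4 3]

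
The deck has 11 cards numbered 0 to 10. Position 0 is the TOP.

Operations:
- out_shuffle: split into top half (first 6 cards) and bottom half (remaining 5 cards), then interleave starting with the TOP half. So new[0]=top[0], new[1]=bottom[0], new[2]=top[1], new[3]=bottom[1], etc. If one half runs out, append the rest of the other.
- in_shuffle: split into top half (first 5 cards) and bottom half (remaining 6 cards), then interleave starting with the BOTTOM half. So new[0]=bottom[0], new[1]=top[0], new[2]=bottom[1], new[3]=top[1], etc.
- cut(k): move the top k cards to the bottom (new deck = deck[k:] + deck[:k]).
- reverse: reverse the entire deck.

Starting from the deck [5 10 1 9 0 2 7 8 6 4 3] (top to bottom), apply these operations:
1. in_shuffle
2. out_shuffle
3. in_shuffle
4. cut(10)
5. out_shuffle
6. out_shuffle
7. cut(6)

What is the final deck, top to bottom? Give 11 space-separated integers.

Answer: 8 7 2 0 9 1 10 5 3 4 6

Derivation:
After op 1 (in_shuffle): [2 5 7 10 8 1 6 9 4 0 3]
After op 2 (out_shuffle): [2 6 5 9 7 4 10 0 8 3 1]
After op 3 (in_shuffle): [4 2 10 6 0 5 8 9 3 7 1]
After op 4 (cut(10)): [1 4 2 10 6 0 5 8 9 3 7]
After op 5 (out_shuffle): [1 5 4 8 2 9 10 3 6 7 0]
After op 6 (out_shuffle): [1 10 5 3 4 6 8 7 2 0 9]
After op 7 (cut(6)): [8 7 2 0 9 1 10 5 3 4 6]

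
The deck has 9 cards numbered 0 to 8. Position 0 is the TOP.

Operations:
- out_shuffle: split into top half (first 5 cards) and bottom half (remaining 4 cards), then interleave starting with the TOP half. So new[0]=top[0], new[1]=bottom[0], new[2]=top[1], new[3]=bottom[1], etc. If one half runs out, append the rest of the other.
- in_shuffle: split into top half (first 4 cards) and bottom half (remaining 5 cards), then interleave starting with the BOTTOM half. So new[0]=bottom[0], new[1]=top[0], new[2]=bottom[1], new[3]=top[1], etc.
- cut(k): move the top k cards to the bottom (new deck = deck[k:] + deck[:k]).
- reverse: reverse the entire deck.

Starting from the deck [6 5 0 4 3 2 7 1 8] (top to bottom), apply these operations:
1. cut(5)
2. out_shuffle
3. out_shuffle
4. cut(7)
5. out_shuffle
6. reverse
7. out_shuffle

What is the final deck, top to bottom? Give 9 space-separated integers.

After op 1 (cut(5)): [2 7 1 8 6 5 0 4 3]
After op 2 (out_shuffle): [2 5 7 0 1 4 8 3 6]
After op 3 (out_shuffle): [2 4 5 8 7 3 0 6 1]
After op 4 (cut(7)): [6 1 2 4 5 8 7 3 0]
After op 5 (out_shuffle): [6 8 1 7 2 3 4 0 5]
After op 6 (reverse): [5 0 4 3 2 7 1 8 6]
After op 7 (out_shuffle): [5 7 0 1 4 8 3 6 2]

Answer: 5 7 0 1 4 8 3 6 2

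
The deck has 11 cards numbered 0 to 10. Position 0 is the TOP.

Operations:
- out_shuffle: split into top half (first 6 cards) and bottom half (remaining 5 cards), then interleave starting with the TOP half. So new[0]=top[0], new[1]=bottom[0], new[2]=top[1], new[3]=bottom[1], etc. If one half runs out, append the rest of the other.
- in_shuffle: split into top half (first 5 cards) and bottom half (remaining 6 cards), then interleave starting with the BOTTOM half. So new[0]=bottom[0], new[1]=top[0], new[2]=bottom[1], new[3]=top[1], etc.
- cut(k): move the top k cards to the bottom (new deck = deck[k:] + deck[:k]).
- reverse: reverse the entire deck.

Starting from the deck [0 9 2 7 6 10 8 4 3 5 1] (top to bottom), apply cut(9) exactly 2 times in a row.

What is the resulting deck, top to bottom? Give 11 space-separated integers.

Answer: 4 3 5 1 0 9 2 7 6 10 8

Derivation:
After op 1 (cut(9)): [5 1 0 9 2 7 6 10 8 4 3]
After op 2 (cut(9)): [4 3 5 1 0 9 2 7 6 10 8]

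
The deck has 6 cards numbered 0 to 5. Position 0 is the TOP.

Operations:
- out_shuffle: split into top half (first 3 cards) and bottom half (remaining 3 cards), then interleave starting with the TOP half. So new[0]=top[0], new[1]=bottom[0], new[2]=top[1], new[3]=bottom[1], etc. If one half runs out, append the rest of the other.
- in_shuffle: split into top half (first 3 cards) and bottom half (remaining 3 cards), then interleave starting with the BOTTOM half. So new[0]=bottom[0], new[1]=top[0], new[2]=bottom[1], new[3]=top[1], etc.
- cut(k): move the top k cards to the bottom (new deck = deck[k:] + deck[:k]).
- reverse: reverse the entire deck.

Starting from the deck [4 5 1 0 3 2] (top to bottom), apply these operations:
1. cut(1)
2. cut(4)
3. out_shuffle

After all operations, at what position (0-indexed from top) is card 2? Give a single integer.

After op 1 (cut(1)): [5 1 0 3 2 4]
After op 2 (cut(4)): [2 4 5 1 0 3]
After op 3 (out_shuffle): [2 1 4 0 5 3]
Card 2 is at position 0.

Answer: 0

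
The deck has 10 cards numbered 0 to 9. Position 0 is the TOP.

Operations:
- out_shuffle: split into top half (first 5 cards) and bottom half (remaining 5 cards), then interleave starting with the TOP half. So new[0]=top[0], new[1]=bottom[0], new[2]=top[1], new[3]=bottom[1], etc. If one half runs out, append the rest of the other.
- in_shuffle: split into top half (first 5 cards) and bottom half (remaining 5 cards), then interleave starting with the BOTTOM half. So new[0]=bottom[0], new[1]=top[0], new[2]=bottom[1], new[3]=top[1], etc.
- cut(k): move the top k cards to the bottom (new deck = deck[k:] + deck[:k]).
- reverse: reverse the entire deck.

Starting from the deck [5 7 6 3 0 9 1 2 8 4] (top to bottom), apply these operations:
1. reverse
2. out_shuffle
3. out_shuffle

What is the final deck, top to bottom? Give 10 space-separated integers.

Answer: 4 6 0 1 8 7 3 9 2 5

Derivation:
After op 1 (reverse): [4 8 2 1 9 0 3 6 7 5]
After op 2 (out_shuffle): [4 0 8 3 2 6 1 7 9 5]
After op 3 (out_shuffle): [4 6 0 1 8 7 3 9 2 5]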